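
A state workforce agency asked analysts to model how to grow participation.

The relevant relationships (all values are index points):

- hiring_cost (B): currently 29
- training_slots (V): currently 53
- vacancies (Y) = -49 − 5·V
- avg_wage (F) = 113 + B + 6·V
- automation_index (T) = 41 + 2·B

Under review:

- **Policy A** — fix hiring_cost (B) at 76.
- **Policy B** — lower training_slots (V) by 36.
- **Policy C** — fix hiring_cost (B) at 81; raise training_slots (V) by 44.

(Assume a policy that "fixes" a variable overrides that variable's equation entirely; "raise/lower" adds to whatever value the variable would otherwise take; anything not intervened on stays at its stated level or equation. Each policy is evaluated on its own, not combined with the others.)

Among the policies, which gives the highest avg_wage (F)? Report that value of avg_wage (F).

776

Policy A (B := 76):
  B = 76
  V = 53
  F = 113 + 76 + 6·53 = 507
Policy B (V − 36):
  B = 29
  V = 53 − 36 = 17
  F = 113 + 29 + 6·17 = 244
Policy C (B := 81, V + 44):
  B = 81
  V = 53 + 44 = 97
  F = 113 + 81 + 6·97 = 776
Comparing — Policy A: F=507, Policy B: F=244, Policy C: F=776. Highest is 776 (Policy C).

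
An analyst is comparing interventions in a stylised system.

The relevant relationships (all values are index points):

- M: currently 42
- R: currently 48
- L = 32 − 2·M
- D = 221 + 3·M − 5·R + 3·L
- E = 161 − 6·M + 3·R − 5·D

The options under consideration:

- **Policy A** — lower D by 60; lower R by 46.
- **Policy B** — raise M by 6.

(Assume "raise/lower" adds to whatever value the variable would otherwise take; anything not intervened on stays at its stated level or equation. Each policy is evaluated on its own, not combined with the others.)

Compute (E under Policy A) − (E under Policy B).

-1042

Policy A (D − 60, R − 46):
  M = 42
  R = 48 − 46 = 2
  L = 32 − 2·42 = -52
  D = 221 + 3·42 − 5·2 + 3·(-52) (−60 from intervention) = 121
  E = 161 − 6·42 + 3·2 − 5·121 = -690
Policy B (M + 6):
  M = 42 + 6 = 48
  R = 48
  L = 32 − 2·48 = -64
  D = 221 + 3·48 − 5·48 + 3·(-64) = -67
  E = 161 − 6·48 + 3·48 − 5·(-67) = 352
E: -690 − 352 = -1042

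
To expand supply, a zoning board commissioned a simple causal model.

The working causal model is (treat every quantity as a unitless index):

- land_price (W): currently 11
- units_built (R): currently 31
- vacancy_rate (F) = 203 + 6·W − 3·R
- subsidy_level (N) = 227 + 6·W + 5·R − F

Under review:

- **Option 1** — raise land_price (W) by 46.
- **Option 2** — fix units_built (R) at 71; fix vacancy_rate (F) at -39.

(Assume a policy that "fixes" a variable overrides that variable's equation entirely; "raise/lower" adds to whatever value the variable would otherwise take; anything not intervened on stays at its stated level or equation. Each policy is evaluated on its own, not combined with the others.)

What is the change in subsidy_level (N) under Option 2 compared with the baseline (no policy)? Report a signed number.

Baseline:
  W = 11
  R = 31
  F = 203 + 6·11 − 3·31 = 176
  N = 227 + 6·11 + 5·31 − 176 = 272
Option 2 (R := 71, F := -39):
  W = 11
  R = 71
  F = -39
  N = 227 + 6·11 + 5·71 − (-39) = 687
Change in N: 687 − 272 = 415

415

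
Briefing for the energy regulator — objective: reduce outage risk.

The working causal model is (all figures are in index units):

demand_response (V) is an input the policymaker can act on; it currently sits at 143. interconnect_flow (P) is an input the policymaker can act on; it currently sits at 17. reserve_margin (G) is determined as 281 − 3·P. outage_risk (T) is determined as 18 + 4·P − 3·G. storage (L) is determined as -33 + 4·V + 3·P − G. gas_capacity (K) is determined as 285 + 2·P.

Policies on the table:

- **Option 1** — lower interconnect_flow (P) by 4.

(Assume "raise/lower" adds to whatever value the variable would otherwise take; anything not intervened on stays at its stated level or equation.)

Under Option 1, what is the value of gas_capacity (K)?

311

Option 1 (P − 4):
  P = 17 − 4 = 13
  K = 285 + 2·13 = 311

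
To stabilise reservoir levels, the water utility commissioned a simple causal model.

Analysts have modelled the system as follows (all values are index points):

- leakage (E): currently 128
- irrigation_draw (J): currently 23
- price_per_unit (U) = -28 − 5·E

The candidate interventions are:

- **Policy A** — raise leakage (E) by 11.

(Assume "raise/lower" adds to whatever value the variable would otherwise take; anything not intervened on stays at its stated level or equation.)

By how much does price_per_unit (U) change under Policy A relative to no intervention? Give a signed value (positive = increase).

-55

Baseline:
  E = 128
  U = -28 − 5·128 = -668
Policy A (E + 11):
  E = 128 + 11 = 139
  U = -28 − 5·139 = -723
Change in U: -723 − (-668) = -55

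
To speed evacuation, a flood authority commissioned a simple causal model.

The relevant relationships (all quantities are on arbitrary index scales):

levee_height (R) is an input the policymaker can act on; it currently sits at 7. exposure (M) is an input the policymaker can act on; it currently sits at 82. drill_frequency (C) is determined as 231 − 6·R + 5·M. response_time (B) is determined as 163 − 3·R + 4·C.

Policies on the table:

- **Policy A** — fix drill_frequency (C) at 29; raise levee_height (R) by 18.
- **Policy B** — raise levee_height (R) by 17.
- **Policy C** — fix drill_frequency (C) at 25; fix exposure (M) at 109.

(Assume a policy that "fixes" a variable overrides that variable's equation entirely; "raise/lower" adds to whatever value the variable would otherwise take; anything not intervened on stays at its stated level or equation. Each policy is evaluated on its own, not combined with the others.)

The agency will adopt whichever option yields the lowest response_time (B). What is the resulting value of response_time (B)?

Policy A (C := 29, R + 18):
  R = 7 + 18 = 25
  M = 82
  C = 29
  B = 163 − 3·25 + 4·29 = 204
Policy B (R + 17):
  R = 7 + 17 = 24
  M = 82
  C = 231 − 6·24 + 5·82 = 497
  B = 163 − 3·24 + 4·497 = 2079
Policy C (C := 25, M := 109):
  R = 7
  M = 109
  C = 25
  B = 163 − 3·7 + 4·25 = 242
Comparing — Policy A: B=204, Policy B: B=2079, Policy C: B=242. Lowest is 204 (Policy A).

204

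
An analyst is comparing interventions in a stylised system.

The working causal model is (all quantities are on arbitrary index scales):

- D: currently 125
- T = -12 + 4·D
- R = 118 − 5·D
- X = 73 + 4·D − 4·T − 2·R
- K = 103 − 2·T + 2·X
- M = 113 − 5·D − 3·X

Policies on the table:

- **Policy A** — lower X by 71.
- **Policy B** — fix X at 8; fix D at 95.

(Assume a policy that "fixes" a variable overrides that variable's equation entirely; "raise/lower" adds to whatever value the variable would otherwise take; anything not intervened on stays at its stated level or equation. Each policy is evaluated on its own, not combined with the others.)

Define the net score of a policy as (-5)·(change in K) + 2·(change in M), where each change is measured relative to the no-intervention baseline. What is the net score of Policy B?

-6868

Baseline:
  D = 125
  T = -12 + 4·125 = 488
  R = 118 − 5·125 = -507
  X = 73 + 4·125 − 4·488 − 2·(-507) = -365
  K = 103 − 2·488 + 2·(-365) = -1603
  M = 113 − 5·125 − 3·(-365) = 583
Policy B (X := 8, D := 95):
  D = 95
  T = -12 + 4·95 = 368
  R = 118 − 5·95 = -357
  X = 8
  K = 103 − 2·368 + 2·8 = -617
  M = 113 − 5·95 − 3·8 = -386
ΔK = -617 − (-1603) = 986; ΔM = -386 − 583 = -969
Score = (-5)·986 + 2·(-969) = -6868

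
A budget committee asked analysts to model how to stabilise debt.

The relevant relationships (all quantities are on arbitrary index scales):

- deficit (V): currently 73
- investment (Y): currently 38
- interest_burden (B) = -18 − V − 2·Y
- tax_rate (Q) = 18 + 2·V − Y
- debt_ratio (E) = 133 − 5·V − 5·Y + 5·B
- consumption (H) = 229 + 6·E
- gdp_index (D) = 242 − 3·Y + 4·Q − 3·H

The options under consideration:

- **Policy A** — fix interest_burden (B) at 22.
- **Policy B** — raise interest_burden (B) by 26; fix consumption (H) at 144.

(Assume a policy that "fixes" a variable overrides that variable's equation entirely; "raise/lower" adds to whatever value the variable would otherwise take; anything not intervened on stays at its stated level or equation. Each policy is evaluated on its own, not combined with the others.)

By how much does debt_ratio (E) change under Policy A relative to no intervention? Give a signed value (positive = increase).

945

Baseline:
  V = 73
  Y = 38
  B = -18 − 73 − 2·38 = -167
  E = 133 − 5·73 − 5·38 + 5·(-167) = -1257
Policy A (B := 22):
  V = 73
  Y = 38
  B = 22
  E = 133 − 5·73 − 5·38 + 5·22 = -312
Change in E: -312 − (-1257) = 945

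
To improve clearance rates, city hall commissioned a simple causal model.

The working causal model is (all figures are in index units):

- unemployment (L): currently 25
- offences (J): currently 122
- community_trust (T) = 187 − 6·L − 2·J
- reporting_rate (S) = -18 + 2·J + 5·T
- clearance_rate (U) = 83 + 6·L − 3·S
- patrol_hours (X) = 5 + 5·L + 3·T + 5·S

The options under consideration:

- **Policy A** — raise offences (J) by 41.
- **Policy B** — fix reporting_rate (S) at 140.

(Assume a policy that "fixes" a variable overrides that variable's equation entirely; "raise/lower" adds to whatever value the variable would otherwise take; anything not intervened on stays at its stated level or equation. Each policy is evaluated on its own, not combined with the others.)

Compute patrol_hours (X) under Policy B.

209

Policy B (S := 140):
  L = 25
  J = 122
  T = 187 − 6·25 − 2·122 = -207
  S = 140
  X = 5 + 5·25 + 3·(-207) + 5·140 = 209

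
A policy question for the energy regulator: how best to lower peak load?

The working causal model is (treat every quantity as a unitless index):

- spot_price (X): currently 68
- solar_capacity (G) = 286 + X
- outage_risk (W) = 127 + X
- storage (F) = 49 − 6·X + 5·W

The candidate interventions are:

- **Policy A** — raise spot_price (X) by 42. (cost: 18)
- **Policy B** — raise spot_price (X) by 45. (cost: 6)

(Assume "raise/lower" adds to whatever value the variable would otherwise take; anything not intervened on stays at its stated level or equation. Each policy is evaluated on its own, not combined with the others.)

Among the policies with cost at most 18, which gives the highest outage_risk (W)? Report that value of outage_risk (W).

Policy A (X + 42):
  X = 68 + 42 = 110
  W = 127 + 110 = 237
Policy B (X + 45):
  X = 68 + 45 = 113
  W = 127 + 113 = 240
Comparing — Policy A: W=237, Policy B: W=240. Highest is 240 (Policy B).

240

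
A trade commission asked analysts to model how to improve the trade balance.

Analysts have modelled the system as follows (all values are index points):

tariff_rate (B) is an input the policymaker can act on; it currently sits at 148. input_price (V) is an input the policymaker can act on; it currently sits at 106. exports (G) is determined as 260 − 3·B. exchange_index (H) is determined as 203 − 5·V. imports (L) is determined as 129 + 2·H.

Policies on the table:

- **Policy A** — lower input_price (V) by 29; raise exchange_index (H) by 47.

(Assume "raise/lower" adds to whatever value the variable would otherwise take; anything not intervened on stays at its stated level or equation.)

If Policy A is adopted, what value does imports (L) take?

-141

Policy A (V − 29, H + 47):
  V = 106 − 29 = 77
  H = 203 − 5·77 (+47 from intervention) = -135
  L = 129 + 2·(-135) = -141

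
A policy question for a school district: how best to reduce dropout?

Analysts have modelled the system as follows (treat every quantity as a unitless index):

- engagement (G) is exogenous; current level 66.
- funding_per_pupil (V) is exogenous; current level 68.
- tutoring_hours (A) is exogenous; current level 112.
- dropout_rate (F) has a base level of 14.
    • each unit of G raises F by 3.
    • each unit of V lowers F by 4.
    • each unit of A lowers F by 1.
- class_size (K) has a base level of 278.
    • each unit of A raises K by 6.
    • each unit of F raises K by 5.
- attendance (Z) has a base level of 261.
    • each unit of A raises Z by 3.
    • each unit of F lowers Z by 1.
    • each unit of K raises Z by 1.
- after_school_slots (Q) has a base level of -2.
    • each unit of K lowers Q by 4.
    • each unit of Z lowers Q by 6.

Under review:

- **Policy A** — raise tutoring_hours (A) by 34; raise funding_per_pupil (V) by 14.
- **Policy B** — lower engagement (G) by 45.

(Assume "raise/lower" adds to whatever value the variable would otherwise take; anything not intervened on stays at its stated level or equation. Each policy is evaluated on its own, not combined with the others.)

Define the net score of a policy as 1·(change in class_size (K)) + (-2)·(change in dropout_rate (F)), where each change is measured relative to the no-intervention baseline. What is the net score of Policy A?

-66

Baseline:
  G = 66
  V = 68
  A = 112
  F = 14 + 3·66 − 4·68 − 112 = -172
  K = 278 + 6·112 + 5·(-172) = 90
Policy A (A + 34, V + 14):
  G = 66
  V = 68 + 14 = 82
  A = 112 + 34 = 146
  F = 14 + 3·66 − 4·82 − 146 = -262
  K = 278 + 6·146 + 5·(-262) = -156
ΔK = -156 − 90 = -246; ΔF = -262 − (-172) = -90
Score = 1·(-246) + (-2)·(-90) = -66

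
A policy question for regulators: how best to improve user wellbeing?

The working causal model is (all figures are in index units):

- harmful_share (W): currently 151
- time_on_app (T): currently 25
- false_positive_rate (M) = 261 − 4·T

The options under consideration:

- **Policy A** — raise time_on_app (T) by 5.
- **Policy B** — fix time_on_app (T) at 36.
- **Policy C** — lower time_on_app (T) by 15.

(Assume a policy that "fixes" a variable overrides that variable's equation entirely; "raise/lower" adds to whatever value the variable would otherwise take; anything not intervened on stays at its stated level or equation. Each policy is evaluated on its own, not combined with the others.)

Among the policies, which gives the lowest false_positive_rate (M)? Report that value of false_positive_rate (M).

Policy A (T + 5):
  T = 25 + 5 = 30
  M = 261 − 4·30 = 141
Policy B (T := 36):
  T = 36
  M = 261 − 4·36 = 117
Policy C (T − 15):
  T = 25 − 15 = 10
  M = 261 − 4·10 = 221
Comparing — Policy A: M=141, Policy B: M=117, Policy C: M=221. Lowest is 117 (Policy B).

117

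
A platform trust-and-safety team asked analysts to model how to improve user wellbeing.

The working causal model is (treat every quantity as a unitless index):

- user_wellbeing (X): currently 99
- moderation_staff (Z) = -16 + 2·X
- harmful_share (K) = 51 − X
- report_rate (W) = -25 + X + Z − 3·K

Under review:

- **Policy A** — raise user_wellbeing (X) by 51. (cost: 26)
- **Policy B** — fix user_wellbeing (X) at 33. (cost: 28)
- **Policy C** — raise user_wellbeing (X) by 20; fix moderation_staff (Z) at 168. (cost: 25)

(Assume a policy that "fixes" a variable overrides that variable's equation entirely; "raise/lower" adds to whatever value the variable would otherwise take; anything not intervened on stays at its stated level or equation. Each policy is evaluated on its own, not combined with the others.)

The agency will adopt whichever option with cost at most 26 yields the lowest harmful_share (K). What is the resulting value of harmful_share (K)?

-99

Policy A (X + 51):
  X = 99 + 51 = 150
  K = 51 − 150 = -99
Policy C (X + 20, Z := 168):
  X = 99 + 20 = 119
  K = 51 − 119 = -68
Comparing — Policy A: K=-99, Policy C: K=-68. Lowest is -99 (Policy A).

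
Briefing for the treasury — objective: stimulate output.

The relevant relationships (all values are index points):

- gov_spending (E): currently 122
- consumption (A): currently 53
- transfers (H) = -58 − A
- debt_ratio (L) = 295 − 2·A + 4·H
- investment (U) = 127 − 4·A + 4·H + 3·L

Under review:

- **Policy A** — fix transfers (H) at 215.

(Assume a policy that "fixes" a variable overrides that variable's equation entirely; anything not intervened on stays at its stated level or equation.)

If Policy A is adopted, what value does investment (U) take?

3922

Policy A (H := 215):
  A = 53
  H = 215
  L = 295 − 2·53 + 4·215 = 1049
  U = 127 − 4·53 + 4·215 + 3·1049 = 3922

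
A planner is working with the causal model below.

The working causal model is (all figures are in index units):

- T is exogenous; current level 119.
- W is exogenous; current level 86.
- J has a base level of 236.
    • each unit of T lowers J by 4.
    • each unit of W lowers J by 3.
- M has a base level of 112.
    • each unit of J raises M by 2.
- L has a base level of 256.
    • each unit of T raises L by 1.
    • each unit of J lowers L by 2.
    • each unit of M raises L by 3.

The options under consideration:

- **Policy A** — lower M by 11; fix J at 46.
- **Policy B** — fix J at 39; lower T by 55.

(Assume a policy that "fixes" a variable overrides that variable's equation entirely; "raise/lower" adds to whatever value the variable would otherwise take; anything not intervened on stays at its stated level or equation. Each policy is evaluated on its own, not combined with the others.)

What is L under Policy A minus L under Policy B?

Policy A (M − 11, J := 46):
  T = 119
  W = 86
  J = 46
  M = 112 + 2·46 (−11 from intervention) = 193
  L = 256 + 119 − 2·46 + 3·193 = 862
Policy B (J := 39, T − 55):
  T = 119 − 55 = 64
  W = 86
  J = 39
  M = 112 + 2·39 = 190
  L = 256 + 64 − 2·39 + 3·190 = 812
L: 862 − 812 = 50

50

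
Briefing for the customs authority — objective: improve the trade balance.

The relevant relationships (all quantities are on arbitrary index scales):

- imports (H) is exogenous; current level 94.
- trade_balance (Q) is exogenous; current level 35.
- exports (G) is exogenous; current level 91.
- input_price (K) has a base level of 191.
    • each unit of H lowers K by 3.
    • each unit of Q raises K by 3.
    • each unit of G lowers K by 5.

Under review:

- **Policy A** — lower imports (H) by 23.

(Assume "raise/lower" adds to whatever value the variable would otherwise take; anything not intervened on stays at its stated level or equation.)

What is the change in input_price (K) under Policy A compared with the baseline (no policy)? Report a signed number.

69

Baseline:
  H = 94
  Q = 35
  G = 91
  K = 191 − 3·94 + 3·35 − 5·91 = -441
Policy A (H − 23):
  H = 94 − 23 = 71
  Q = 35
  G = 91
  K = 191 − 3·71 + 3·35 − 5·91 = -372
Change in K: -372 − (-441) = 69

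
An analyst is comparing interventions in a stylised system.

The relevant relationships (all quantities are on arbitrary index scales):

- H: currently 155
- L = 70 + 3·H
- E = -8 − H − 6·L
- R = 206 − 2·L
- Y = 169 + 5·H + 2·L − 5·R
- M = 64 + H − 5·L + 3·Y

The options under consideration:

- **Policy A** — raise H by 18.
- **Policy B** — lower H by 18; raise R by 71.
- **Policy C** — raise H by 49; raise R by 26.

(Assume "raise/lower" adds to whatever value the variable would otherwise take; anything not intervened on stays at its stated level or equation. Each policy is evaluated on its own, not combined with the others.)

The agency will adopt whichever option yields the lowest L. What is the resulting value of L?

Policy A (H + 18):
  H = 155 + 18 = 173
  L = 70 + 3·173 = 589
Policy B (H − 18, R + 71):
  H = 155 − 18 = 137
  L = 70 + 3·137 = 481
Policy C (H + 49, R + 26):
  H = 155 + 49 = 204
  L = 70 + 3·204 = 682
Comparing — Policy A: L=589, Policy B: L=481, Policy C: L=682. Lowest is 481 (Policy B).

481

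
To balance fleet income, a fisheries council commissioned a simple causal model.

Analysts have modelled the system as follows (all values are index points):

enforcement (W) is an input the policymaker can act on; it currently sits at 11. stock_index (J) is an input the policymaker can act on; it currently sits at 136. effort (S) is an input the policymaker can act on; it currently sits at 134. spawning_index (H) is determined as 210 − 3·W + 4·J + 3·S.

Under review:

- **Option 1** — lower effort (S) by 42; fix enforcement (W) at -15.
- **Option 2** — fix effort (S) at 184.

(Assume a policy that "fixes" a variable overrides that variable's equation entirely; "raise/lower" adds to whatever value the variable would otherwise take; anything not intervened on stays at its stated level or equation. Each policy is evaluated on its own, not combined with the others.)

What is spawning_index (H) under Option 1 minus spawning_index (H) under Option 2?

-198

Option 1 (S − 42, W := -15):
  W = -15
  J = 136
  S = 134 − 42 = 92
  H = 210 − 3·(-15) + 4·136 + 3·92 = 1075
Option 2 (S := 184):
  W = 11
  J = 136
  S = 184
  H = 210 − 3·11 + 4·136 + 3·184 = 1273
H: 1075 − 1273 = -198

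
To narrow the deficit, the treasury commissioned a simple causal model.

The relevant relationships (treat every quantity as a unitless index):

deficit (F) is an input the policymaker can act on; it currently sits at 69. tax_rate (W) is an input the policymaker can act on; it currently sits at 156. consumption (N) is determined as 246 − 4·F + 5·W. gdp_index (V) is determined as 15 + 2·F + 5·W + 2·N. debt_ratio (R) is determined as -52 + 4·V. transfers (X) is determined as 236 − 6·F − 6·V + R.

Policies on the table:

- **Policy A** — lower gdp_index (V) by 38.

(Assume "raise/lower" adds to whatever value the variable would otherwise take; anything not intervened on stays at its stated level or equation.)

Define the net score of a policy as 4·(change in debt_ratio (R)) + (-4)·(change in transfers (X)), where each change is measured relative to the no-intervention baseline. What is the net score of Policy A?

Baseline:
  F = 69
  W = 156
  N = 246 − 4·69 + 5·156 = 750
  V = 15 + 2·69 + 5·156 + 2·750 = 2433
  R = -52 + 4·2433 = 9680
  X = 236 − 6·69 − 6·2433 + 9680 = -5096
Policy A (V − 38):
  F = 69
  W = 156
  N = 246 − 4·69 + 5·156 = 750
  V = 15 + 2·69 + 5·156 + 2·750 (−38 from intervention) = 2395
  R = -52 + 4·2395 = 9528
  X = 236 − 6·69 − 6·2395 + 9528 = -5020
ΔR = 9528 − 9680 = -152; ΔX = -5020 − (-5096) = 76
Score = 4·(-152) + (-4)·76 = -912

-912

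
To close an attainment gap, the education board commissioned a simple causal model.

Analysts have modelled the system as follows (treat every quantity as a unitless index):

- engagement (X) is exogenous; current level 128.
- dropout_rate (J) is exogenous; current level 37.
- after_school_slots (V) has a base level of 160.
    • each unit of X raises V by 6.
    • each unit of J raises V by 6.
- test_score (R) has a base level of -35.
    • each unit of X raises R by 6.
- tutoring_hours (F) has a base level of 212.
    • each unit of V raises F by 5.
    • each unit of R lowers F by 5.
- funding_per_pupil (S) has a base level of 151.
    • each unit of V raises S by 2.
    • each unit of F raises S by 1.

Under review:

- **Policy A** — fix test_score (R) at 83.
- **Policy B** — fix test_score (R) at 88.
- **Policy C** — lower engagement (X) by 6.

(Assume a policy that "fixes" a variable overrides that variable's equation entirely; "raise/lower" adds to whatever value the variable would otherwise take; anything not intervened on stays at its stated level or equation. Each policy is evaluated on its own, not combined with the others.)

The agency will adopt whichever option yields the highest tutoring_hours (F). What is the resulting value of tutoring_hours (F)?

5547

Policy A (R := 83):
  X = 128
  J = 37
  V = 160 + 6·128 + 6·37 = 1150
  R = 83
  F = 212 + 5·1150 − 5·83 = 5547
Policy B (R := 88):
  X = 128
  J = 37
  V = 160 + 6·128 + 6·37 = 1150
  R = 88
  F = 212 + 5·1150 − 5·88 = 5522
Policy C (X − 6):
  X = 128 − 6 = 122
  J = 37
  V = 160 + 6·122 + 6·37 = 1114
  R = -35 + 6·122 = 697
  F = 212 + 5·1114 − 5·697 = 2297
Comparing — Policy A: F=5547, Policy B: F=5522, Policy C: F=2297. Highest is 5547 (Policy A).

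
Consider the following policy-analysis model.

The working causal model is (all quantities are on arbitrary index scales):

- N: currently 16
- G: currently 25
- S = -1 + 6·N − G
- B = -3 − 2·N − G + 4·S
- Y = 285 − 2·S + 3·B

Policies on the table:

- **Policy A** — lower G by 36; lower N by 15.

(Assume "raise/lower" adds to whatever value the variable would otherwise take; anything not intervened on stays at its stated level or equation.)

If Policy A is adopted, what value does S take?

16

Policy A (G − 36, N − 15):
  N = 16 − 15 = 1
  G = 25 − 36 = -11
  S = -1 + 6·1 − (-11) = 16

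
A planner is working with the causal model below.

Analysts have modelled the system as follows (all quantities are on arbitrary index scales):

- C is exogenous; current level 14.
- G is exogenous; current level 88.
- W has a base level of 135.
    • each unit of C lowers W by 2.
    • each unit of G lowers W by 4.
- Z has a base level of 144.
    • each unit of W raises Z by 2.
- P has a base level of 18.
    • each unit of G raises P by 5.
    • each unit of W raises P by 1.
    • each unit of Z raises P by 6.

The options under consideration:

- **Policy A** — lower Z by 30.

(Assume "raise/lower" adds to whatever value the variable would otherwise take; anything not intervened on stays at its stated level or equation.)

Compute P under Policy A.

Policy A (Z − 30):
  C = 14
  G = 88
  W = 135 − 2·14 − 4·88 = -245
  Z = 144 + 2·(-245) (−30 from intervention) = -376
  P = 18 + 5·88 + (-245) + 6·(-376) = -2043

-2043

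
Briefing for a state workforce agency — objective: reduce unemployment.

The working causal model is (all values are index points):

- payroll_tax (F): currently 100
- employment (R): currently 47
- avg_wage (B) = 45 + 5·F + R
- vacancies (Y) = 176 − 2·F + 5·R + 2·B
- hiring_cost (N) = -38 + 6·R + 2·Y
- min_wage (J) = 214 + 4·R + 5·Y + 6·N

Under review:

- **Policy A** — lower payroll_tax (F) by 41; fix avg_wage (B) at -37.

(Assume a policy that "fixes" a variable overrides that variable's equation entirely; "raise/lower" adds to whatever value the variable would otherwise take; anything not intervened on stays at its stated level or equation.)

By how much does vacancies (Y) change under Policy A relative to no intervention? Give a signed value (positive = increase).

-1176

Baseline:
  F = 100
  R = 47
  B = 45 + 5·100 + 47 = 592
  Y = 176 − 2·100 + 5·47 + 2·592 = 1395
Policy A (F − 41, B := -37):
  F = 100 − 41 = 59
  R = 47
  B = -37
  Y = 176 − 2·59 + 5·47 + 2·(-37) = 219
Change in Y: 219 − 1395 = -1176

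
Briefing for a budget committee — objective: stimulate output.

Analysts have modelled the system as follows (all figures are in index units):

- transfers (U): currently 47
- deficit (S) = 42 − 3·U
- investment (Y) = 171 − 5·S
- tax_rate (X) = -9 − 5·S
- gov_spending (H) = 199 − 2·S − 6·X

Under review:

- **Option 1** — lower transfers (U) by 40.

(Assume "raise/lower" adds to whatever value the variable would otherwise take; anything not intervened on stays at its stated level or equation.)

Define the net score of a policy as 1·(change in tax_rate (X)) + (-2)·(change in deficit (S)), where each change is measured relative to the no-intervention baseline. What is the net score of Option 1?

Baseline:
  U = 47
  S = 42 − 3·47 = -99
  X = -9 − 5·(-99) = 486
Option 1 (U − 40):
  U = 47 − 40 = 7
  S = 42 − 3·7 = 21
  X = -9 − 5·21 = -114
ΔX = -114 − 486 = -600; ΔS = 21 − (-99) = 120
Score = 1·(-600) + (-2)·120 = -840

-840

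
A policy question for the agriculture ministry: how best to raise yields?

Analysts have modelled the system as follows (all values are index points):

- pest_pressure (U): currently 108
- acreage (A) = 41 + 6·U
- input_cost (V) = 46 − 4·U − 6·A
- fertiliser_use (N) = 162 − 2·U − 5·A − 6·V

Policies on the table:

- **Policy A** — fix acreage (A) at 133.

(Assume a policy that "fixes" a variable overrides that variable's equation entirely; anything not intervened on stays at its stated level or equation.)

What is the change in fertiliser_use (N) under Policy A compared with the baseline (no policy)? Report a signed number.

Baseline:
  U = 108
  A = 41 + 6·108 = 689
  V = 46 − 4·108 − 6·689 = -4520
  N = 162 − 2·108 − 5·689 − 6·(-4520) = 23621
Policy A (A := 133):
  U = 108
  A = 133
  V = 46 − 4·108 − 6·133 = -1184
  N = 162 − 2·108 − 5·133 − 6·(-1184) = 6385
Change in N: 6385 − 23621 = -17236

-17236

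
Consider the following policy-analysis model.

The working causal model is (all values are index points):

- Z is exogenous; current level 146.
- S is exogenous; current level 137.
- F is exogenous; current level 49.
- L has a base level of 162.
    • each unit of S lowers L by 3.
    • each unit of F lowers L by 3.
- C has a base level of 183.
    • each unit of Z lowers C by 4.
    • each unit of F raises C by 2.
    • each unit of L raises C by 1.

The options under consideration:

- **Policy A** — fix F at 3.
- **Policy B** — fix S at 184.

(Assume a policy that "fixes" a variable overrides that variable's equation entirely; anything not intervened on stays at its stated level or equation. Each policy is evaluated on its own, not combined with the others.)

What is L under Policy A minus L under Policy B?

Policy A (F := 3):
  S = 137
  F = 3
  L = 162 − 3·137 − 3·3 = -258
Policy B (S := 184):
  S = 184
  F = 49
  L = 162 − 3·184 − 3·49 = -537
L: -258 − (-537) = 279

279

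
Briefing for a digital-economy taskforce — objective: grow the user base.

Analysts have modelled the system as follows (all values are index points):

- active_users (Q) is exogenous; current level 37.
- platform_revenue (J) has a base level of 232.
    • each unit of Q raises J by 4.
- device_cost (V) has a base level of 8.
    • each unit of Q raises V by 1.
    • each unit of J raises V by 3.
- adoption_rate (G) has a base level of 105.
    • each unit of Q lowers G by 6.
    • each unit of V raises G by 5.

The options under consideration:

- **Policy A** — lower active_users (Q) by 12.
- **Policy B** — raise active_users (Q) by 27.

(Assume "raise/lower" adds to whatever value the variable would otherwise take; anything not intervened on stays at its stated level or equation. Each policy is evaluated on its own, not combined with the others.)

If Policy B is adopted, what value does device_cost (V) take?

1536

Policy B (Q + 27):
  Q = 37 + 27 = 64
  J = 232 + 4·64 = 488
  V = 8 + 64 + 3·488 = 1536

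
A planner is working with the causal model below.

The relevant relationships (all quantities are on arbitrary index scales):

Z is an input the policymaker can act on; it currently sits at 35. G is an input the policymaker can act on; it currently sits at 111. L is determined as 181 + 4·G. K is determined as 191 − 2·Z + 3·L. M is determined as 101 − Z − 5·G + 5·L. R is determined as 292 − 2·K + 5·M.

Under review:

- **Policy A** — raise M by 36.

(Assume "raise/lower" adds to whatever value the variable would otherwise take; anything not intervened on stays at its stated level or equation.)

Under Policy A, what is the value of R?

9660

Policy A (M + 36):
  Z = 35
  G = 111
  L = 181 + 4·111 = 625
  K = 191 − 2·35 + 3·625 = 1996
  M = 101 − 35 − 5·111 + 5·625 (+36 from intervention) = 2672
  R = 292 − 2·1996 + 5·2672 = 9660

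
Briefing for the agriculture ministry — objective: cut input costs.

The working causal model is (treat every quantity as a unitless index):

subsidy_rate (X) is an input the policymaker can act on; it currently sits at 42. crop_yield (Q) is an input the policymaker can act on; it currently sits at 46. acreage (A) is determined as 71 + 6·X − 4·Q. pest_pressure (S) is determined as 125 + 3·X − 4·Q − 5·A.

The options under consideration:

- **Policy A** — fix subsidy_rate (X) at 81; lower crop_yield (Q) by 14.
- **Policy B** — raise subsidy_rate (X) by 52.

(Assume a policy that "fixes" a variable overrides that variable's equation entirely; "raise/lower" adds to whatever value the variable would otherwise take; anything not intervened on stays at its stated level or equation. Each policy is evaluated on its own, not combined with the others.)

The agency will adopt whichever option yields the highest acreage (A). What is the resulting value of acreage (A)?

Policy A (X := 81, Q − 14):
  X = 81
  Q = 46 − 14 = 32
  A = 71 + 6·81 − 4·32 = 429
Policy B (X + 52):
  X = 42 + 52 = 94
  Q = 46
  A = 71 + 6·94 − 4·46 = 451
Comparing — Policy A: A=429, Policy B: A=451. Highest is 451 (Policy B).

451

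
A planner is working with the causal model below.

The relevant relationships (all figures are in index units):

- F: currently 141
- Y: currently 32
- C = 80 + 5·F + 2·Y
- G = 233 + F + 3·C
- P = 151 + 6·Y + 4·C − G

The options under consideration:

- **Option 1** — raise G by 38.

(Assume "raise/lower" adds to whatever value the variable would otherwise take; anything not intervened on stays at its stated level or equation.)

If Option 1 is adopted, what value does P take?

780

Option 1 (G + 38):
  F = 141
  Y = 32
  C = 80 + 5·141 + 2·32 = 849
  G = 233 + 141 + 3·849 (+38 from intervention) = 2959
  P = 151 + 6·32 + 4·849 − 2959 = 780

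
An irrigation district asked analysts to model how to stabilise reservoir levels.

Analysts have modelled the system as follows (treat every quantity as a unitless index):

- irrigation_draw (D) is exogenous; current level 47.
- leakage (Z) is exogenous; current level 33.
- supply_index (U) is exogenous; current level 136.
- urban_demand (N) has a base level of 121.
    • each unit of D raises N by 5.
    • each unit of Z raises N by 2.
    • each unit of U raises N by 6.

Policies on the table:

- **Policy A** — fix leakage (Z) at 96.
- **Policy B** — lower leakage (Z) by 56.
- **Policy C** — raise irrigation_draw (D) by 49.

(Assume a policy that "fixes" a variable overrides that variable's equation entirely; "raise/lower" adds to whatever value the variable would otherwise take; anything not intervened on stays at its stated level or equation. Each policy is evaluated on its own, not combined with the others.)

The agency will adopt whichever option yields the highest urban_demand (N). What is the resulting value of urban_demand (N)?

1483

Policy A (Z := 96):
  D = 47
  Z = 96
  U = 136
  N = 121 + 5·47 + 2·96 + 6·136 = 1364
Policy B (Z − 56):
  D = 47
  Z = 33 − 56 = -23
  U = 136
  N = 121 + 5·47 + 2·(-23) + 6·136 = 1126
Policy C (D + 49):
  D = 47 + 49 = 96
  Z = 33
  U = 136
  N = 121 + 5·96 + 2·33 + 6·136 = 1483
Comparing — Policy A: N=1364, Policy B: N=1126, Policy C: N=1483. Highest is 1483 (Policy C).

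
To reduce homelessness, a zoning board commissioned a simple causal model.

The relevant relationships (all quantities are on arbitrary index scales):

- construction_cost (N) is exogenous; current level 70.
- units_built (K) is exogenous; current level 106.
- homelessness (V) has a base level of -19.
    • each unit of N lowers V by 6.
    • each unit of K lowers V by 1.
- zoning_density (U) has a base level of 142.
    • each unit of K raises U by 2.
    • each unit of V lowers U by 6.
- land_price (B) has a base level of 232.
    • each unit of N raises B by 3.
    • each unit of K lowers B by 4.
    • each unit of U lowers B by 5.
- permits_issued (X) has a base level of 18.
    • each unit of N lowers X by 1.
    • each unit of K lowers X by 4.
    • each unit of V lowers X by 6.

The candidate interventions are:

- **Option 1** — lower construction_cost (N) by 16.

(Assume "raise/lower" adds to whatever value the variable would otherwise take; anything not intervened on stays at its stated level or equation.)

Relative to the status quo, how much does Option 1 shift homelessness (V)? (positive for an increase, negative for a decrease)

Baseline:
  N = 70
  K = 106
  V = -19 − 6·70 − 106 = -545
Option 1 (N − 16):
  N = 70 − 16 = 54
  K = 106
  V = -19 − 6·54 − 106 = -449
Change in V: -449 − (-545) = 96

96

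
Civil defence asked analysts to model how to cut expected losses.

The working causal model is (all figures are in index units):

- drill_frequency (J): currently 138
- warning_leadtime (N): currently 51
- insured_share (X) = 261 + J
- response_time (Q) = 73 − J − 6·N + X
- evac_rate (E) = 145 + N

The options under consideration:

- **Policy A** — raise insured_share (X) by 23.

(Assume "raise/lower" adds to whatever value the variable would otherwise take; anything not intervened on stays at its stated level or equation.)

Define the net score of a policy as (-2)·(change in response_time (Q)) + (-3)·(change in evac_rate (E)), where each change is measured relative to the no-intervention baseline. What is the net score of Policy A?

-46

Baseline:
  J = 138
  N = 51
  X = 261 + 138 = 399
  Q = 73 − 138 − 6·51 + 399 = 28
  E = 145 + 51 = 196
Policy A (X + 23):
  J = 138
  N = 51
  X = 261 + 138 (+23 from intervention) = 422
  Q = 73 − 138 − 6·51 + 422 = 51
  E = 145 + 51 = 196
ΔQ = 51 − 28 = 23; ΔE = 196 − 196 = 0
Score = (-2)·23 + (-3)·0 = -46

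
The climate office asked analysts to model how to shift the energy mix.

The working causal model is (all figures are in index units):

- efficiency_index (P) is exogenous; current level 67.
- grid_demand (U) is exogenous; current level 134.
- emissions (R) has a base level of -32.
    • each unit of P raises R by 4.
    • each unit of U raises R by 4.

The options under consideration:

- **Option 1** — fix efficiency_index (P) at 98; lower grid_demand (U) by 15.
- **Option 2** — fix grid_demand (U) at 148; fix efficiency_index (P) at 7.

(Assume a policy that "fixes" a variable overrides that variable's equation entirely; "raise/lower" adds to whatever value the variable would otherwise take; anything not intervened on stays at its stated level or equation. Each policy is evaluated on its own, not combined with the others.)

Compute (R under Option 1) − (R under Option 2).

Option 1 (P := 98, U − 15):
  P = 98
  U = 134 − 15 = 119
  R = -32 + 4·98 + 4·119 = 836
Option 2 (U := 148, P := 7):
  P = 7
  U = 148
  R = -32 + 4·7 + 4·148 = 588
R: 836 − 588 = 248

248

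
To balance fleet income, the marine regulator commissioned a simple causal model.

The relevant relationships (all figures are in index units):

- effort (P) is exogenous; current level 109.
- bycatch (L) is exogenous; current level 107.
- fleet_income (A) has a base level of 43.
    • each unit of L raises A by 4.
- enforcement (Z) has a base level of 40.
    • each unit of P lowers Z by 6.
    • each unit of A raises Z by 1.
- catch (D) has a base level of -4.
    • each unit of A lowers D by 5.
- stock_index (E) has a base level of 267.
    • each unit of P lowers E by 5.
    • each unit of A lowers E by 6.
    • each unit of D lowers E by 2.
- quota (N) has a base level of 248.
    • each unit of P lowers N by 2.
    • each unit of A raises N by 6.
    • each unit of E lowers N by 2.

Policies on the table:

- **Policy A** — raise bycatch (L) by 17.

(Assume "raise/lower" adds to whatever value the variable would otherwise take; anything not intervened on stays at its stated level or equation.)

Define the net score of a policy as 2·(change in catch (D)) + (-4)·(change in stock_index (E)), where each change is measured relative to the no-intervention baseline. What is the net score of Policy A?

-1768

Baseline:
  P = 109
  L = 107
  A = 43 + 4·107 = 471
  D = -4 − 5·471 = -2359
  E = 267 − 5·109 − 6·471 − 2·(-2359) = 1614
Policy A (L + 17):
  P = 109
  L = 107 + 17 = 124
  A = 43 + 4·124 = 539
  D = -4 − 5·539 = -2699
  E = 267 − 5·109 − 6·539 − 2·(-2699) = 1886
ΔD = -2699 − (-2359) = -340; ΔE = 1886 − 1614 = 272
Score = 2·(-340) + (-4)·272 = -1768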